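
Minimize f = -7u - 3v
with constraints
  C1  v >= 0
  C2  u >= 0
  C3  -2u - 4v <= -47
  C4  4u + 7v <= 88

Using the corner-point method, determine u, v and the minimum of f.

u = 23/2, v = 6, minimum f = -197/2

Feasible corners and f = -7u - 3v:
  (0, 47/4) → f = -141/4
  (0, 88/7) → f = -264/7
  (23/2, 6) → f = -197/2

The binding constraints are -2u - 4v = -47 and 4u + 7v = 88.
Solving simultaneously gives u = 23/2, v = 6.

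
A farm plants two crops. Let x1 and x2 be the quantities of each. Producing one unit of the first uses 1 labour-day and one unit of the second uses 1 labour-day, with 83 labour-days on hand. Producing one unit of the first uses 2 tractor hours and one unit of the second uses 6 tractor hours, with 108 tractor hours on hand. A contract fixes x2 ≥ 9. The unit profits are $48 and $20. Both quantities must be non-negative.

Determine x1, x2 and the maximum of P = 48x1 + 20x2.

x1 = 27, x2 = 9, maximum P = 1476

Feasible corners and P = 48x1 + 20x2:
  (0, 18) → P = 360
  (0, 9) → P = 180
  (27, 9) → P = 1476

The optimum lies where 2x1 + 6x2 = 108 and x2 = 9.
Solving simultaneously gives x1 = 27, x2 = 9.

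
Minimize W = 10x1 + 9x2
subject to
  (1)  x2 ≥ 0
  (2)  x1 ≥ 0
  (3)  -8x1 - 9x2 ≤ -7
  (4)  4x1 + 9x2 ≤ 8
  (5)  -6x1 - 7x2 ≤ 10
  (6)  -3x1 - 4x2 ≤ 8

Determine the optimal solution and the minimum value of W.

x1 = 0, x2 = 7/9, minimum W = 7

Feasible corners and W = 10x1 + 9x2:
  (7/8, 0) → W = 35/4
  (2, 0) → W = 20
  (0, 7/9) → W = 7
  (0, 8/9) → W = 8

At the optimal vertex, x1 = 0 and -8x1 - 9x2 = -7.
Solving simultaneously gives x1 = 0, x2 = 7/9.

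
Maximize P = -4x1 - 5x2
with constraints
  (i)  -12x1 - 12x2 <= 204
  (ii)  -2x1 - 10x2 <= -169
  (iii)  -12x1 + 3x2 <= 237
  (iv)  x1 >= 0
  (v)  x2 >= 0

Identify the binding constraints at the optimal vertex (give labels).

(ii) and (iv)

Corner points and P = -4x1 - 5x2:
  (0, 169/10) → P = -169/2
  (169/2, 0) → P = -338
  (0, 79) → P = -395
The feasible region is unbounded (it extends along (1, 0), (1, 4)), but P strictly decreases along every unbounded feasible direction, so there is no improving ray and the maximum is attained at a vertex.

The maximum is at (0, 169/10). Substituting into each constraint, equality holds for (ii) and (iv); the remaining constraints have slack.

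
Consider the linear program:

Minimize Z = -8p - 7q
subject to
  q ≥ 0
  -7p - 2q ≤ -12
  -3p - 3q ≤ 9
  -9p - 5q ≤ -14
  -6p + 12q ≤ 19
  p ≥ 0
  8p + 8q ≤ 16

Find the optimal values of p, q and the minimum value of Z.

Vertices and Z = -8p - 7q:
  (12/7, 0) → Z = -96/7
  (2, 0) → Z = -16
  (8/5, 2/5) → Z = -78/5

p = 2, q = 0, minimum Z = -16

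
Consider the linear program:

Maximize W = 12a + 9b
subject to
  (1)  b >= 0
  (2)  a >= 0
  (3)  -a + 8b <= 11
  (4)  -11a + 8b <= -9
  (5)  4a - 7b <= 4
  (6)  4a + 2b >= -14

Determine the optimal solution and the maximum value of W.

Feasible corners and W = 12a + 9b:
  (9/11, 0) → W = 108/11
  (1, 0) → W = 12
  (2, 13/8) → W = 309/8
  (109/25, 48/25) → W = 348/5

a = 109/25, b = 48/25, maximum W = 348/5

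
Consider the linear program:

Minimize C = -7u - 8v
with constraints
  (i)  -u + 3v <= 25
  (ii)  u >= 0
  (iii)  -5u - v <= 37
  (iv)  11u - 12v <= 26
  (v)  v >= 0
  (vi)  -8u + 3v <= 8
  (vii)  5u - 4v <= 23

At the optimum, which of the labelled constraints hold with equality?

(i) and (vii)

Feasible corners and C = -7u - 8v:
  (17/7, 64/7) → C = -631/7
  (169/11, 148/11) → C = -2367/11
  (0, 0) → C = 0
  (0, 8/3) → C = -64/3
  (26/11, 0) → C = -182/11
  (43/4, 123/16) → C = -547/4

The minimum is at (169/11, 148/11). Substituting into each constraint, equality holds for (i) and (vii); the remaining constraints have slack.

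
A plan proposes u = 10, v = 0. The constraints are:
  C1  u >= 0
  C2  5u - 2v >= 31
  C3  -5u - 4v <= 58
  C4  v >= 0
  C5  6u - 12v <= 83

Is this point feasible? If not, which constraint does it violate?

feasible

C1: 10 ≥ 0 ✓
C2: 50 ≥ 31 ✓
C3: -50 ≤ 58 ✓
C4: 0 ≥ 0 ✓
C5: 60 ≤ 83 ✓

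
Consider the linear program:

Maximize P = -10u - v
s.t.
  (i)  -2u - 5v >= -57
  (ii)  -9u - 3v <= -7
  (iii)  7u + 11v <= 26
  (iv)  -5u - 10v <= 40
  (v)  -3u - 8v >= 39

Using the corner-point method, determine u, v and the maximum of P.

u = 7, v = -15/2, maximum P = -125/2

Corner points and P = -10u - v:
  (140/3, -82/3) → P = -1318/3
  (637/23, -351/23) → P = -6019/23
  (7, -15/2) → P = -125/2

The optimum lies where -5u - 10v = 40 and -3u - 8v = 39.
Solving simultaneously gives u = 7, v = -15/2.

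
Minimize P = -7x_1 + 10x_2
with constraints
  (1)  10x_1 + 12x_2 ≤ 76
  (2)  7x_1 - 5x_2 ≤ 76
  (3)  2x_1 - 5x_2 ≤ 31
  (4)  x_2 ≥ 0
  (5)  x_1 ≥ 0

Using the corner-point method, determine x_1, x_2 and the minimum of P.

x_1 = 38/5, x_2 = 0, minimum P = -266/5

Feasible corners and P = -7x_1 + 10x_2:
  (38/5, 0) → P = -266/5
  (0, 19/3) → P = 190/3
  (0, 0) → P = 0

The optimum lies where 10x_1 + 12x_2 = 76 and x_2 = 0.
Solving simultaneously gives x_1 = 38/5, x_2 = 0.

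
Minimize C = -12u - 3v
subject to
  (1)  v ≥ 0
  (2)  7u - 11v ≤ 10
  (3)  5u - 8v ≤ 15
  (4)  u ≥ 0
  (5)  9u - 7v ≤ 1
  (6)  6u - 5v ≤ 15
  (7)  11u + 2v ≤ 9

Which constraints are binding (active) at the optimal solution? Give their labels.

(4) and (7)

Extreme points and C = -12u - 3v:
  (0, 0) → C = 0
  (1/9, 0) → C = -4/3
  (0, 9/2) → C = -27/2
  (13/19, 14/19) → C = -198/19

The minimum is at (0, 9/2). Substituting into each constraint, equality holds for (4) and (7); the remaining constraints have slack.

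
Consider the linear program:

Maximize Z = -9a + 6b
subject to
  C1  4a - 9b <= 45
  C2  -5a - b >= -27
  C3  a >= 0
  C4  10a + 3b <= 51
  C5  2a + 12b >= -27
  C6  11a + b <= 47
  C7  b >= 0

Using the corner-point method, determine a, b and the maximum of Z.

Feasible corners and Z = -9a + 6b:
  (0, 17) → Z = 102
  (0, 0) → Z = 0
  (90/23, 91/23) → Z = -264/23
  (47/11, 0) → Z = -423/11

a = 0, b = 17, maximum Z = 102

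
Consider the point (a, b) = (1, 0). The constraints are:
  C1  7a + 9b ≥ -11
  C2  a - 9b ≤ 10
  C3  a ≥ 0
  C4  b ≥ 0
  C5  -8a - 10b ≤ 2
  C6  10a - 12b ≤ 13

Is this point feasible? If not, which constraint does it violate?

C1: 7 ≥ -11 ✓
C2: 1 ≤ 10 ✓
C3: 1 ≥ 0 ✓
C4: 0 ≥ 0 ✓
C5: -8 ≤ 2 ✓
C6: 10 ≤ 13 ✓

feasible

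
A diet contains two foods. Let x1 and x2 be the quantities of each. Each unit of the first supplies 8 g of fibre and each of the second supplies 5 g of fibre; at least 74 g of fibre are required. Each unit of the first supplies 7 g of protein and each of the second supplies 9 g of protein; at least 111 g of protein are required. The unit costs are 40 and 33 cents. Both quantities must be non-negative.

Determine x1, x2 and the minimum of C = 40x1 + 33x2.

Vertices and C = 40x1 + 33x2:
  (0, 74/5) → C = 2442/5
  (111/7, 0) → C = 4440/7
  (3, 10) → C = 450
The feasible region is unbounded (it extends along (0, 1), (1, 0)), but C strictly increases along every unbounded feasible direction, so there is no improving ray and the minimum is attained at a vertex.

At the optimal vertex, 8x1 + 5x2 = 74 and 7x1 + 9x2 = 111.
Solving simultaneously gives x1 = 3, x2 = 10.

x1 = 3, x2 = 10, minimum C = 450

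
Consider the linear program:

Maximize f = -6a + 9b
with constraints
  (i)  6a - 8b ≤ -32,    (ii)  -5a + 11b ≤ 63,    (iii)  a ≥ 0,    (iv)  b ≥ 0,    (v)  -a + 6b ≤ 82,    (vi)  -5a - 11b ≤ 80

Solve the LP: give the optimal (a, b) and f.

a = 0, b = 63/11, maximum f = 567/11

Corner points and f = -6a + 9b:
  (76/13, 109/13) → f = 525/13
  (0, 4) → f = 36
  (0, 63/11) → f = 567/11

The optimum lies where -5a + 11b = 63 and a = 0.
Solving simultaneously gives a = 0, b = 63/11.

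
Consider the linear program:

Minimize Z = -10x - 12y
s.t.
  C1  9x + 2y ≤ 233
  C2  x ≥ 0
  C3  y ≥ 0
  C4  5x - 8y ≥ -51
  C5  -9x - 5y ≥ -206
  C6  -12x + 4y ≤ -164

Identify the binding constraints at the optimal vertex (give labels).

Vertices and Z = -10x - 12y:
  (206/9, 0) → Z = -2060/9
  (41/3, 0) → Z = -410/3
  (137/8, 83/8) → Z = -1183/4

The minimum is at (137/8, 83/8). Substituting into each constraint, equality holds for C5 and C6; the remaining constraints have slack.

C5 and C6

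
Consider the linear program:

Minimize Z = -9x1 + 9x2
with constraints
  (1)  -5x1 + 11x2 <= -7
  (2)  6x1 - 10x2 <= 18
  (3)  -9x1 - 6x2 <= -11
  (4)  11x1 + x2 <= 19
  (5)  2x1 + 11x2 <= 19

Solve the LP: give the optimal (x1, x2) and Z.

Feasible corners and Z = -9x1 + 9x2:
  (163/129, -8/129) → Z = -513/43
  (12/7, 1/7) → Z = -99/7
  (109/63, -16/21) → Z = -157/7
  (52/29, -21/29) → Z = -657/29

x1 = 52/29, x2 = -21/29, minimum Z = -657/29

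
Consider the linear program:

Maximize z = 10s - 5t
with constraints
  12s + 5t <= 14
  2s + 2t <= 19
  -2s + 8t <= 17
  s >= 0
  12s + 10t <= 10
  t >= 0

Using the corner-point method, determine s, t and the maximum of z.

s = 5/6, t = 0, maximum z = 25/3

Extreme points and z = 10s - 5t:
  (0, 1) → z = -5
  (0, 0) → z = 0
  (5/6, 0) → z = 25/3

The binding constraints are 12s + 10t = 10 and t = 0.
Solving simultaneously gives s = 5/6, t = 0.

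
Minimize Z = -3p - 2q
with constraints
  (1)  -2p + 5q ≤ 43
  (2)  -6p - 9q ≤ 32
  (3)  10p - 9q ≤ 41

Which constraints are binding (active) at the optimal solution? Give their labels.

(1) and (3)

Feasible corners and Z = -3p - 2q:
  (-547/48, 97/24) → Z = 1253/48
  (37/2, 16) → Z = -175/2
  (9/16, -283/72) → Z = 889/144

The minimum is at (37/2, 16). Substituting into each constraint, equality holds for (1) and (3); the remaining constraints have slack.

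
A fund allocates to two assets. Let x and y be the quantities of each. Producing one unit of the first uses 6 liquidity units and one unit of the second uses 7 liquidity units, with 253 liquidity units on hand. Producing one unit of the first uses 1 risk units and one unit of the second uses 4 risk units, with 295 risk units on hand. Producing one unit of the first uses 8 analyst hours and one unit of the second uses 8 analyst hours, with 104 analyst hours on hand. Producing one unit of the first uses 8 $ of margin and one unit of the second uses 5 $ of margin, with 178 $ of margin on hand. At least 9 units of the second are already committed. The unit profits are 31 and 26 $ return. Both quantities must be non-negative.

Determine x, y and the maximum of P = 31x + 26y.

x = 4, y = 9, maximum P = 358

Extreme points and P = 31x + 26y:
  (0, 13) → P = 338
  (0, 9) → P = 234
  (4, 9) → P = 358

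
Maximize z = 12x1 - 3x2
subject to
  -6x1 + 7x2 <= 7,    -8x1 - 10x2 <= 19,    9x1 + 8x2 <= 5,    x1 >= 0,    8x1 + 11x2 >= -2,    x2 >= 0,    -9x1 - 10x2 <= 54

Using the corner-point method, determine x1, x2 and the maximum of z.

x1 = 5/9, x2 = 0, maximum z = 20/3

Extreme points and z = 12x1 - 3x2:
  (0, 5/8) → z = -15/8
  (5/9, 0) → z = 20/3
  (0, 0) → z = 0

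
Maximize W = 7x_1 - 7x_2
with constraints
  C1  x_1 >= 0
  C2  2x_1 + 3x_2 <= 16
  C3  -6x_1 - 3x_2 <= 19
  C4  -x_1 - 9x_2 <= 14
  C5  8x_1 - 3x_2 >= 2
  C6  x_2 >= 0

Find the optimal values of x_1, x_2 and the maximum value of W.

x_1 = 8, x_2 = 0, maximum W = 56

Vertices and W = 7x_1 - 7x_2:
  (9/5, 62/15) → W = -49/3
  (8, 0) → W = 56
  (1/4, 0) → W = 7/4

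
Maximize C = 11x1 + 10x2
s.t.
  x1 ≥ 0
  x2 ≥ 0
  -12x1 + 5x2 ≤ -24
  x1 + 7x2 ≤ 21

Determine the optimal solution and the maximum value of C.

Corner points and C = 11x1 + 10x2:
  (2, 0) → C = 22
  (21, 0) → C = 231
  (273/89, 228/89) → C = 5283/89

The optimum lies where x2 = 0 and x1 + 7x2 = 21.
Solving simultaneously gives x1 = 21, x2 = 0.

x1 = 21, x2 = 0, maximum C = 231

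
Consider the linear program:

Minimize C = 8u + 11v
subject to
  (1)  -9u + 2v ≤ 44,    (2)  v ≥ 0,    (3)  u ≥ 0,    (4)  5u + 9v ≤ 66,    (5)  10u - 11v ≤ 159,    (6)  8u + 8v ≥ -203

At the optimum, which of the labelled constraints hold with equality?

(2) and (3)

Feasible corners and C = 8u + 11v:
  (0, 0) → C = 0
  (66/5, 0) → C = 528/5
  (0, 22/3) → C = 242/3

The minimum is at (0, 0). Substituting into each constraint, equality holds for (2) and (3); the remaining constraints have slack.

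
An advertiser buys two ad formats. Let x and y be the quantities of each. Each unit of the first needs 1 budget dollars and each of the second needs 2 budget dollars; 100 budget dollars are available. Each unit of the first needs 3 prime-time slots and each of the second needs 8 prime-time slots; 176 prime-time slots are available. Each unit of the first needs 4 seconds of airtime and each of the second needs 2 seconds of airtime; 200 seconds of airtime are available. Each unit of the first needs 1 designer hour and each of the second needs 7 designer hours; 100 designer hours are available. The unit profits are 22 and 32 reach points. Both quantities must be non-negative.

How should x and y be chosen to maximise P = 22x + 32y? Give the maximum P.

x = 48, y = 4, maximum P = 1184

Extreme points and P = 22x + 32y:
  (0, 0) → P = 0
  (0, 100/7) → P = 3200/7
  (50, 0) → P = 1100
  (48, 4) → P = 1184
  (432/13, 124/13) → P = 13472/13

The binding constraints are 3x + 8y = 176 and 4x + 2y = 200.
Solving simultaneously gives x = 48, y = 4.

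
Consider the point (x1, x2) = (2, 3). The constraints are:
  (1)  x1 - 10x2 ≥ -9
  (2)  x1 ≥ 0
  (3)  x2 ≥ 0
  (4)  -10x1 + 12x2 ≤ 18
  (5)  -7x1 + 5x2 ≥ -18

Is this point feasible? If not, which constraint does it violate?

not feasible — violates (1)

Constraint (1): x1 - 10x2 = -28, which is not ≥ -9. All other constraints are satisfied.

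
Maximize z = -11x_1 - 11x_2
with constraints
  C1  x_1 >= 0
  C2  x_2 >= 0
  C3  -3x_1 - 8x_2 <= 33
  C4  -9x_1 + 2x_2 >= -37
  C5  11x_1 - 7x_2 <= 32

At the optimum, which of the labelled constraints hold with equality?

C1 and C2

Corner points and z = -11x_1 - 11x_2:
  (0, 0) → z = 0
  (32/11, 0) → z = -32
  (195/41, 119/41) → z = -3454/41
The feasible region is unbounded (it extends along (0, 1), (2, 9)), but z strictly decreases along every unbounded feasible direction, so there is no improving ray and the maximum is attained at a vertex.

The maximum is at (0, 0). Substituting into each constraint, equality holds for C1 and C2; the remaining constraints have slack.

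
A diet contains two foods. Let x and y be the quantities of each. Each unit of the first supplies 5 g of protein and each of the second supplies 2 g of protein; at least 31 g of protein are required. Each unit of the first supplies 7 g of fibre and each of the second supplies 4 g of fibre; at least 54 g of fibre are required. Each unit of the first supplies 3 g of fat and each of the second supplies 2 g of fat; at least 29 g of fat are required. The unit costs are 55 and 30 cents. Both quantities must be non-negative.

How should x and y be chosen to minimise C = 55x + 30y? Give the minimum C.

x = 1, y = 13, minimum C = 445

Corner points and C = 55x + 30y:
  (0, 31/2) → C = 465
  (29/3, 0) → C = 1595/3
  (1, 13) → C = 445
The feasible region is unbounded (it extends along (0, 1), (1, 0)), but C strictly increases along every unbounded feasible direction, so there is no improving ray and the minimum is attained at a vertex.

At the optimal vertex, 5x + 2y = 31 and 3x + 2y = 29.
Solving simultaneously gives x = 1, y = 13.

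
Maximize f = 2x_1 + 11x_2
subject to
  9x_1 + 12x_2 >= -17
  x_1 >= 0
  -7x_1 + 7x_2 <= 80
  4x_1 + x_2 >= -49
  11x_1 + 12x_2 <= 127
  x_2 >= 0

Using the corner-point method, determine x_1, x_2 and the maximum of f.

x_1 = 0, x_2 = 127/12, maximum f = 1397/12

Corner points and f = 2x_1 + 11x_2:
  (0, 127/12) → f = 1397/12
  (0, 0) → f = 0
  (127/11, 0) → f = 254/11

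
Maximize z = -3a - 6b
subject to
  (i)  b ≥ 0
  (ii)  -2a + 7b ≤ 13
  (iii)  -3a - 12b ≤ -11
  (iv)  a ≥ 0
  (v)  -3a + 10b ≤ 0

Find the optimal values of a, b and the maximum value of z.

Vertices and z = -3a - 6b:
  (11/3, 0) → z = -11
  (130, 39) → z = -624
  (5/3, 1/2) → z = -8
The feasible region is unbounded (it extends along (7, 2), (1, 0)), but z strictly decreases along every unbounded feasible direction, so there is no improving ray and the maximum is attained at a vertex.

a = 5/3, b = 1/2, maximum z = -8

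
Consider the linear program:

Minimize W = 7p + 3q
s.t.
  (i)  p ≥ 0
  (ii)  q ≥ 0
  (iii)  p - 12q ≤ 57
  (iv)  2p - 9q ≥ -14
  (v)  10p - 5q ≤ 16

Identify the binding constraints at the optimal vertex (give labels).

(i) and (ii)

Feasible corners and W = 7p + 3q:
  (0, 0) → W = 0
  (0, 14/9) → W = 14/3
  (8/5, 0) → W = 56/5
  (107/40, 43/20) → W = 1007/40

The minimum is at (0, 0). Substituting into each constraint, equality holds for (i) and (ii); the remaining constraints have slack.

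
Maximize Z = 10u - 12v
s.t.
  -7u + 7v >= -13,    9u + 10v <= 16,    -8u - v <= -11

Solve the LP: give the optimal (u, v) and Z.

Extreme points and Z = 10u - 12v:
  (242/133, -5/133) → Z = 2480/133
  (10/7, -3/7) → Z = 136/7
  (94/71, 29/71) → Z = 592/71

The binding constraints are -7u + 7v = -13 and -8u - v = -11.
Solving simultaneously gives u = 10/7, v = -3/7.

u = 10/7, v = -3/7, maximum Z = 136/7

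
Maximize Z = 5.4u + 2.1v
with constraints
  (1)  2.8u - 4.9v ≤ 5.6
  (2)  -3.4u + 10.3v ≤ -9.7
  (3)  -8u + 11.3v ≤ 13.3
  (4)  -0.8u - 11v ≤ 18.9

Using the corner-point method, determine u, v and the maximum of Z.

Extreme points and Z = 5.4u + 2.1v:
  (5/6, -2/3) → Z = 31/10
  (-443/496, -205/124) → Z = -20571/2480
  (-8797/4564, -3601/2282) → Z = -15657/1141

u = 5/6, v = -2/3, maximum Z = 31/10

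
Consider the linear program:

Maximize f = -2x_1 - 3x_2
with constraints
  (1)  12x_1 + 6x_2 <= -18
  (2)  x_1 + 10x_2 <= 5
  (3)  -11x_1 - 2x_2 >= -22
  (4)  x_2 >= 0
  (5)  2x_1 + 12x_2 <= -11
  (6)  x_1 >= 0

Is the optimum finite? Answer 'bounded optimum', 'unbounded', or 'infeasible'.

infeasible

The boundaries 12x_1 + 6x_2 = -18 and -11x_1 - 2x_2 = -22 meet at (4, -11), but that point violates x_2 ≥ 0. Every candidate vertex is excluded by some other constraint, so the feasible region is empty.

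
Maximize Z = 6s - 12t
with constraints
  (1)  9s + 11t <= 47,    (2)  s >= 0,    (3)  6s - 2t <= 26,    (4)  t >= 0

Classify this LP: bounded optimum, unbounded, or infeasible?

Extreme points and Z = 6s - 12t:
  (0, 47/11) → Z = -564/11
  (95/21, 4/7) → Z = 142/7
  (0, 0) → Z = 0
  (13/3, 0) → Z = 26
The feasible region has finitely many vertices and no improving ray; the maximum is 26 at (13/3, 0).

bounded optimum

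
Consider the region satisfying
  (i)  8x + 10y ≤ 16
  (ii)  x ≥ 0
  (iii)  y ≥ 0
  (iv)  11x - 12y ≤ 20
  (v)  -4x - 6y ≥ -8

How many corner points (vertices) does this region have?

4

Pairwise boundary intersections that survive every other constraint:
  (0, 0)
  (0, 4/3)
  (20/11, 0)
  (36/19, 4/57)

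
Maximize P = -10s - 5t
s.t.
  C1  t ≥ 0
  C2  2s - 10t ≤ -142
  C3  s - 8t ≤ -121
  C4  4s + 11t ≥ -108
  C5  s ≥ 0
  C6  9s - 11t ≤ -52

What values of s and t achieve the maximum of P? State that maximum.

The feasible region is unbounded (it extends along (0, 1), (11, 9)), but P strictly decreases along every unbounded feasible direction, so there is no improving ray and the maximum is attained at a vertex.

The optimum lies where s - 8t = -121 and s = 0.
Solving simultaneously gives s = 0, t = 121/8.

s = 0, t = 121/8, maximum P = -605/8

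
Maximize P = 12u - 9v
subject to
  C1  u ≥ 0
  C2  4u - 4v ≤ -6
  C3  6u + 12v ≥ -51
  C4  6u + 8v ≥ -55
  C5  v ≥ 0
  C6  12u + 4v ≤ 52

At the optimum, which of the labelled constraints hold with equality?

Corner points and P = 12u - 9v:
  (0, 3/2) → P = -27/2
  (0, 13) → P = -117
  (23/8, 35/8) → P = -39/8

The maximum is at (23/8, 35/8). Substituting into each constraint, equality holds for C2 and C6; the remaining constraints have slack.

C2 and C6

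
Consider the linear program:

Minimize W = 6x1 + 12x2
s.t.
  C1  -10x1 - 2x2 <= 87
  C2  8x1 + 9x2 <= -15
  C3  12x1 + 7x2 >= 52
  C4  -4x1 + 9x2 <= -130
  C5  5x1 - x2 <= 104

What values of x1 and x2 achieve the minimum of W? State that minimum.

x1 = 780/47, x2 = -988/47, minimum W = -7176/47

Vertices and W = 6x1 + 12x2:
  (573/52, -149/13) → W = -1857/26
  (921/53, -907/53) → W = -5358/53
  (780/47, -988/47) → W = -7176/47

The optimum lies where 12x1 + 7x2 = 52 and 5x1 - x2 = 104.
Solving simultaneously gives x1 = 780/47, x2 = -988/47.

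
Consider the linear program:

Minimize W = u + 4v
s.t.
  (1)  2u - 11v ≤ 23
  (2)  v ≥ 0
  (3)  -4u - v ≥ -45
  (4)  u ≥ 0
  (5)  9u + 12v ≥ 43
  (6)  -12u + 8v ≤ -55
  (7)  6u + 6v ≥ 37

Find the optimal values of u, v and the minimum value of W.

u = 37/6, v = 0, minimum W = 37/6

Vertices and W = u + 4v:
  (45/4, 0) → W = 45/4
  (37/6, 0) → W = 37/6
  (415/44, 80/11) → W = 1695/44
  (313/60, 19/20) → W = 541/60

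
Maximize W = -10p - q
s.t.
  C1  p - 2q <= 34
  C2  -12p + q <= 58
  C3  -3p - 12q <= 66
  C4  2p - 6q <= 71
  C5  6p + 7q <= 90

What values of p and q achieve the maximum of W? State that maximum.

p = -254/49, q = -206/49, maximum W = 2746/49

Feasible corners and W = -10p - q:
  (-254/49, -206/49) → W = 2746/49
  (-158/45, 238/15) → W = 866/45
  (76/7, -115/14) → W = -1405/14
  (1037/50, -123/25) → W = -5062/25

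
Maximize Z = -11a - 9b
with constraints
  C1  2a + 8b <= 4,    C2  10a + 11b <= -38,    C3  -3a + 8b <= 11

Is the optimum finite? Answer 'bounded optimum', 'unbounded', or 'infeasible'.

unbounded

From the feasible point (-425/113, -4/113), moving in the direction (-8, -3) keeps every constraint satisfied while Z increases without bound.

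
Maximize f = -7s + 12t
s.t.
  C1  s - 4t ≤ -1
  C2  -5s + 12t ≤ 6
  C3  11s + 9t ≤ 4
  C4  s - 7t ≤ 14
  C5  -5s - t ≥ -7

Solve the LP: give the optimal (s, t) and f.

s = -3/2, t = -1/8, maximum f = 9

The binding constraints are s - 4t = -1 and -5s + 12t = 6.
Solving simultaneously gives s = -3/2, t = -1/8.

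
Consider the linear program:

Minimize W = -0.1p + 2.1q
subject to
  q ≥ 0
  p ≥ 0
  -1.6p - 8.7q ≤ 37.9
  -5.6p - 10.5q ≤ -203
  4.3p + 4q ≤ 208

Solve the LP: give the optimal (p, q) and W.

p = 2080/43, q = 0, minimum W = -208/43

The binding constraints are q = 0 and 4.3p + 4q = 208.
Solving simultaneously gives p = 2080/43, q = 0.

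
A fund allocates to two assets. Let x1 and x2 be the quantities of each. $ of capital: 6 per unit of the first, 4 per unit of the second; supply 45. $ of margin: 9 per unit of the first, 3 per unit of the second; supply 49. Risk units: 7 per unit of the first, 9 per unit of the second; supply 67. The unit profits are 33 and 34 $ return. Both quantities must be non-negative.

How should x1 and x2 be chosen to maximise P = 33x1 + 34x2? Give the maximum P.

x1 = 4, x2 = 13/3, maximum P = 838/3

Corner points and P = 33x1 + 34x2:
  (0, 0) → P = 0
  (0, 67/9) → P = 2278/9
  (49/9, 0) → P = 539/3
  (4, 13/3) → P = 838/3

At the optimal vertex, 9x1 + 3x2 = 49 and 7x1 + 9x2 = 67.
Solving simultaneously gives x1 = 4, x2 = 13/3.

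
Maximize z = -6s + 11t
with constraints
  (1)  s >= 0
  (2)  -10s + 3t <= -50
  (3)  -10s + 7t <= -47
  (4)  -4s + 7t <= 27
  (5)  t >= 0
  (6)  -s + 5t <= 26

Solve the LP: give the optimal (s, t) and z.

s = 417/43, t = 307/43, maximum z = 875/43

Extreme points and z = -6s + 11t:
  (209/40, 3/4) → z = -231/10
  (5, 0) → z = -30
  (417/43, 307/43) → z = 875/43
The feasible region is unbounded (it extends along (5, 1), (1, 0)), but z strictly decreases along every unbounded feasible direction, so there is no improving ray and the maximum is attained at a vertex.

At the optimal vertex, -10s + 7t = -47 and -s + 5t = 26.
Solving simultaneously gives s = 417/43, t = 307/43.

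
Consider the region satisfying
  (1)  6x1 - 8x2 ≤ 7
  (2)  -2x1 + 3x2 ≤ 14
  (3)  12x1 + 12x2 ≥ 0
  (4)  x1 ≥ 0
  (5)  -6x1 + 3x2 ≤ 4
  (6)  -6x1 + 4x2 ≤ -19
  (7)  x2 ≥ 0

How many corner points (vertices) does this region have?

Pairwise boundary intersections that survive every other constraint:
  (133/2, 49)
  (31/6, 3)
  (113/10, 61/5)

3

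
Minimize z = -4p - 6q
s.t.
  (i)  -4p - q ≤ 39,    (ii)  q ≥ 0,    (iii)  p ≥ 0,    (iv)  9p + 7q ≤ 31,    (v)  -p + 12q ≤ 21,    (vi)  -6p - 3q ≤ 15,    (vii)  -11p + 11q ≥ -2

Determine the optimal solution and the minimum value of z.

p = 45/23, q = 44/23, minimum z = -444/23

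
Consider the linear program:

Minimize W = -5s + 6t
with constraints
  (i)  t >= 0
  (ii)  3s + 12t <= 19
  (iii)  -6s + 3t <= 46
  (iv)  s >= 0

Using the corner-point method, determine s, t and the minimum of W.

s = 19/3, t = 0, minimum W = -95/3

Extreme points and W = -5s + 6t:
  (19/3, 0) → W = -95/3
  (0, 0) → W = 0
  (0, 19/12) → W = 19/2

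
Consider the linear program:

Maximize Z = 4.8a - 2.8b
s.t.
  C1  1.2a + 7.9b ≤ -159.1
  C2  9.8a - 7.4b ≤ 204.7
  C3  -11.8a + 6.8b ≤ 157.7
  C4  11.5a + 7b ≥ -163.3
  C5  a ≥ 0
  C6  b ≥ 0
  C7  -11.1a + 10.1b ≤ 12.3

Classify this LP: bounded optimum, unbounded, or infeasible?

The boundaries 1.2a + 7.9b = -159.1 and 9.8a - 7.4b = 204.7 meet at (43979/8630, -90241/4315), but that point violates b ≥ 0. Every candidate vertex is excluded by some other constraint, so the feasible region is empty.

infeasible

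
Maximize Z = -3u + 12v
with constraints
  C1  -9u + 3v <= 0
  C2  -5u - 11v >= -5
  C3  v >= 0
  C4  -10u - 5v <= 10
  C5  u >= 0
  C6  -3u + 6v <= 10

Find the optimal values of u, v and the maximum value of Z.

u = 5/38, v = 15/38, maximum Z = 165/38

Corner points and Z = -3u + 12v:
  (5/38, 15/38) → Z = 165/38
  (0, 0) → Z = 0
  (1, 0) → Z = -3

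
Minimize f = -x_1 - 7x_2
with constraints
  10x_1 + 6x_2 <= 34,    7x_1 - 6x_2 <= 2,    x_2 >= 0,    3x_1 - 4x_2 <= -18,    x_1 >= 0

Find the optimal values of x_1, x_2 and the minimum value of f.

Extreme points and f = -x_1 - 7x_2:
  (14/29, 141/29) → f = -1001/29
  (0, 17/3) → f = -119/3
  (0, 9/2) → f = -63/2

The binding constraints are 10x_1 + 6x_2 = 34 and x_1 = 0.
Solving simultaneously gives x_1 = 0, x_2 = 17/3.

x_1 = 0, x_2 = 17/3, minimum f = -119/3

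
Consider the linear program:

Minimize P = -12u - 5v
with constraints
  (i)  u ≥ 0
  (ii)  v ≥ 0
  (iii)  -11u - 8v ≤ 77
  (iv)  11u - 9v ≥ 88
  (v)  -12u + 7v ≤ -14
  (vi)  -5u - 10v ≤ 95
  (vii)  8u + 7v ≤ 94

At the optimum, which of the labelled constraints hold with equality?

(ii) and (vii)

Corner points and P = -12u - 5v:
  (8, 0) → P = -96
  (47/4, 0) → P = -141
  (1462/149, 330/149) → P = -19194/149

The minimum is at (47/4, 0). Substituting into each constraint, equality holds for (ii) and (vii); the remaining constraints have slack.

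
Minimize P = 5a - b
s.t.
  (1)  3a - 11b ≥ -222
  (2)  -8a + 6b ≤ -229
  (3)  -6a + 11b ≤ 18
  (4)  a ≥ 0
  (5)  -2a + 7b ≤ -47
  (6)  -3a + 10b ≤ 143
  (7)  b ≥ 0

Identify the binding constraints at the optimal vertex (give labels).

(2) and (7)

Feasible corners and P = 5a - b:
  (2071, 585) → P = 9770
  (1321/44, 41/22) → P = 593/4
  (229/8, 0) → P = 1145/8
The feasible region is unbounded (it extends along (11, 3), (1, 0)), but P strictly increases along every unbounded feasible direction, so there is no improving ray and the minimum is attained at a vertex.

The minimum is at (229/8, 0). Substituting into each constraint, equality holds for (2) and (7); the remaining constraints have slack.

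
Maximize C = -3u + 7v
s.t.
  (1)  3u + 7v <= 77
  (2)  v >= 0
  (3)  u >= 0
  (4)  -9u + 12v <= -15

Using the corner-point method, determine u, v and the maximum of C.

u = 343/33, v = 72/11, maximum C = 161/11

Extreme points and C = -3u + 7v:
  (77/3, 0) → C = -77
  (343/33, 72/11) → C = 161/11
  (5/3, 0) → C = -5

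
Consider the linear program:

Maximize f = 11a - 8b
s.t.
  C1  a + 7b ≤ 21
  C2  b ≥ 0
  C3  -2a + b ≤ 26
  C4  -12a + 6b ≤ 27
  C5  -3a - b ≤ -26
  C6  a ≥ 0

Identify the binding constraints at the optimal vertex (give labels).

C1 and C2

Feasible corners and f = 11a - 8b:
  (21, 0) → f = 231
  (161/20, 37/20) → f = 295/4
  (26/3, 0) → f = 286/3

The maximum is at (21, 0). Substituting into each constraint, equality holds for C1 and C2; the remaining constraints have slack.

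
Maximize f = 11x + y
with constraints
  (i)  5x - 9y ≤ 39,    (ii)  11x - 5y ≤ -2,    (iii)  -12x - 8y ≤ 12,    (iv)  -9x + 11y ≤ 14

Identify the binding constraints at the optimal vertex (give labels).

Vertices and f = 11x + y:
  (-19/37, -27/37) → f = -236/37
  (12/19, 34/19) → f = 166/19
  (-61/51, 5/17) → f = -656/51

The maximum is at (12/19, 34/19). Substituting into each constraint, equality holds for (ii) and (iv); the remaining constraints have slack.

(ii) and (iv)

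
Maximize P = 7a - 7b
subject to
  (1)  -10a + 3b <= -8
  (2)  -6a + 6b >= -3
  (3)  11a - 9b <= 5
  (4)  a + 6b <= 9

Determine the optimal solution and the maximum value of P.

a = 1, b = 2/3, maximum P = 7/3

Vertices and P = 7a - 7b:
  (1, 2/3) → P = 7/3
  (25/21, 82/63) → P = -7/9
  (37/25, 94/75) → P = 119/75

The binding constraints are -10a + 3b = -8 and 11a - 9b = 5.
Solving simultaneously gives a = 1, b = 2/3.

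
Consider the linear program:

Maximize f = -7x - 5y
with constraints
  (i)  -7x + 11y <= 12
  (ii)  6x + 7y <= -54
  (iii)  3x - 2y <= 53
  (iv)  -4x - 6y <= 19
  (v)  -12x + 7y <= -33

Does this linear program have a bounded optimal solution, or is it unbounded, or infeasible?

infeasible

The boundaries -7x + 11y = 12 and 3x - 2y = 53 meet at (607/19, 407/19), but that point violates 6x + 7y ≤ -54. Every candidate vertex is excluded by some other constraint, so the feasible region is empty.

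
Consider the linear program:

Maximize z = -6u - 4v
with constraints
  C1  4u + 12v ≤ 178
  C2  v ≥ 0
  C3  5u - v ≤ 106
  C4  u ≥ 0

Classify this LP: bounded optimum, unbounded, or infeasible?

Extreme points and z = -6u - 4v:
  (725/32, 233/32) → z = -2641/16
  (0, 89/6) → z = -178/3
  (106/5, 0) → z = -636/5
  (0, 0) → z = 0
The feasible region has finitely many vertices and no improving ray; the maximum is 0 at (0, 0).

bounded optimum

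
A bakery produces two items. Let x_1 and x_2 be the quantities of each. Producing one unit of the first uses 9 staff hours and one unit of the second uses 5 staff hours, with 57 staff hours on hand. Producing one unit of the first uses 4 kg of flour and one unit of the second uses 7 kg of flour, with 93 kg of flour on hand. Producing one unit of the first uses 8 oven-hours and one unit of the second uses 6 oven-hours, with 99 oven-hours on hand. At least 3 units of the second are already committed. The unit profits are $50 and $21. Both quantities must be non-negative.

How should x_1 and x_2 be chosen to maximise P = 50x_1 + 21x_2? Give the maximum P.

x_1 = 14/3, x_2 = 3, maximum P = 889/3

Extreme points and P = 50x_1 + 21x_2:
  (0, 57/5) → P = 1197/5
  (0, 3) → P = 63
  (14/3, 3) → P = 889/3

At the optimal vertex, 9x_1 + 5x_2 = 57 and x_2 = 3.
Solving simultaneously gives x_1 = 14/3, x_2 = 3.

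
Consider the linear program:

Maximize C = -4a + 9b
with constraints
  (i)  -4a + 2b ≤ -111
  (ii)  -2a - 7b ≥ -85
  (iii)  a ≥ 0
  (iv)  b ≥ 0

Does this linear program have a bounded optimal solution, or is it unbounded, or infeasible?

Feasible corners and C = -4a + 9b:
  (947/32, 59/16) → C = -1363/16
  (111/4, 0) → C = -111
  (85/2, 0) → C = -170
The feasible region has finitely many vertices and no improving ray; the maximum is -1363/16 at (947/32, 59/16).

bounded optimum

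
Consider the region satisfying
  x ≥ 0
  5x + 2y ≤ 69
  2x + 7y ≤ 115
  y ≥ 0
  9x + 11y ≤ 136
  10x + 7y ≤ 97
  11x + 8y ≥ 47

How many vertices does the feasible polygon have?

The feasible vertices (each the meet of two boundaries and inside every other half-plane) are:
  (0, 136/11)
  (0, 47/8)
  (97/10, 0)
  (47/11, 0)
  (115/47, 487/47)

5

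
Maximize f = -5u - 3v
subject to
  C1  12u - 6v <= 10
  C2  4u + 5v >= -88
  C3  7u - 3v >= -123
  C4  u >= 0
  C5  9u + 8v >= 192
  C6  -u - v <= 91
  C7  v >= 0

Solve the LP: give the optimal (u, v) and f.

u = 0, v = 24, maximum f = -72

Feasible corners and f = -5u - 3v:
  (616/75, 369/25) → f = -6401/75
  (0, 41) → f = -123
  (0, 24) → f = -72
The feasible region is unbounded (it extends along (1, 2), (3, 7)), but f strictly decreases along every unbounded feasible direction, so there is no improving ray and the maximum is attained at a vertex.

The optimum lies where u = 0 and 9u + 8v = 192.
Solving simultaneously gives u = 0, v = 24.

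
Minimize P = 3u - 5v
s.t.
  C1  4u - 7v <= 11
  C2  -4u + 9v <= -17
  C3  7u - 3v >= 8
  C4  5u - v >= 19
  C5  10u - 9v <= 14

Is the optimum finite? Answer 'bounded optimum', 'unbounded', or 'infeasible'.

infeasible

The boundaries 7u - 3v = 8 and 5u - v = 19 meet at (49/8, 93/8), but that point violates -4u + 9v ≤ -17. Every candidate vertex is excluded by some other constraint, so the feasible region is empty.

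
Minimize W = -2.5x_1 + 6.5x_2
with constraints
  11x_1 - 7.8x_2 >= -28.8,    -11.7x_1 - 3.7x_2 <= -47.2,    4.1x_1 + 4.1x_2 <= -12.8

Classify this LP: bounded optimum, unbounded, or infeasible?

From the feasible point (3011/410, -4291/410), moving in the direction (4.1, -4.1) keeps every constraint satisfied while W decreases without bound.

unbounded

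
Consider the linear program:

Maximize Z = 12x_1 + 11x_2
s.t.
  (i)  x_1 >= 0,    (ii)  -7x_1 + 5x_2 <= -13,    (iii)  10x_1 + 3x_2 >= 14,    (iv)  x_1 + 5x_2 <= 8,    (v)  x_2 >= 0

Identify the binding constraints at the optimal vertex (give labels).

Vertices and Z = 12x_1 + 11x_2:
  (21/8, 43/40) → Z = 1733/40
  (13/7, 0) → Z = 156/7
  (8, 0) → Z = 96

The maximum is at (8, 0). Substituting into each constraint, equality holds for (iv) and (v); the remaining constraints have slack.

(iv) and (v)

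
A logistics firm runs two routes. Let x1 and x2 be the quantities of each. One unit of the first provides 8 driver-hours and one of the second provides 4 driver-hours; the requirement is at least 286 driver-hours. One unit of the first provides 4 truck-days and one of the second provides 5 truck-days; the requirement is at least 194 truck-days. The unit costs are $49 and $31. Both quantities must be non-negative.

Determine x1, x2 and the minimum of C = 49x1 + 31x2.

x1 = 109/4, x2 = 17, minimum C = 7449/4

Vertices and C = 49x1 + 31x2:
  (0, 143/2) → C = 4433/2
  (97/2, 0) → C = 4753/2
  (109/4, 17) → C = 7449/4
The feasible region is unbounded (it extends along (0, 1), (1, 0)), but C strictly increases along every unbounded feasible direction, so there is no improving ray and the minimum is attained at a vertex.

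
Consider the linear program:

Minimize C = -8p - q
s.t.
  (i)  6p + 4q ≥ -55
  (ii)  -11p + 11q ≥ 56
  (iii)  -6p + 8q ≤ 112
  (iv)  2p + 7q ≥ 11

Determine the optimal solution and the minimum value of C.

p = 392/11, q = 448/11, minimum C = -3584/11

Extreme points and C = -8p - q:
  (392/11, 448/11) → C = -3584/11
  (-271/99, 233/99) → C = 215/11
  (-12, 5) → C = 91

The optimum lies where -11p + 11q = 56 and -6p + 8q = 112.
Solving simultaneously gives p = 392/11, q = 448/11.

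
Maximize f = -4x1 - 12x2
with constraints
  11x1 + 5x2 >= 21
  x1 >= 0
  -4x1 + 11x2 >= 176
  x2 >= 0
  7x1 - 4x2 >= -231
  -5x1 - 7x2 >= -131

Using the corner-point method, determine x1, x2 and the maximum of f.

Vertices and f = -4x1 - 12x2:
  (0, 16) → f = -192
  (0, 131/7) → f = -1572/7
  (209/83, 1404/83) → f = -17684/83

At the optimal vertex, x1 = 0 and -4x1 + 11x2 = 176.
Solving simultaneously gives x1 = 0, x2 = 16.

x1 = 0, x2 = 16, maximum f = -192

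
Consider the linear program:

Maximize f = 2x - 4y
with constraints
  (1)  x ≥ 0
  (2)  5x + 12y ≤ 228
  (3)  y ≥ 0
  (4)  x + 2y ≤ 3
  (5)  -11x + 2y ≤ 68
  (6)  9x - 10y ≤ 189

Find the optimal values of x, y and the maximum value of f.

x = 3, y = 0, maximum f = 6

Corner points and f = 2x - 4y:
  (0, 0) → f = 0
  (0, 3/2) → f = -6
  (3, 0) → f = 6

At the optimal vertex, y = 0 and x + 2y = 3.
Solving simultaneously gives x = 3, y = 0.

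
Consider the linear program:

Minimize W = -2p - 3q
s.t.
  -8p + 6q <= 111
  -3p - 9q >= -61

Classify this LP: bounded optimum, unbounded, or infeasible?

unbounded

From the feasible point (-211/30, 821/90), moving in the direction (9, -3) keeps every constraint satisfied while W decreases without bound.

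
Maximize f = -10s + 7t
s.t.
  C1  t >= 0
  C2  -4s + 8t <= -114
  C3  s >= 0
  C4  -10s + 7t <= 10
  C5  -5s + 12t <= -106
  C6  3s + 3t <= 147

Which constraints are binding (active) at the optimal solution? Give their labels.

Extreme points and f = -10s + 7t:
  (57/2, 0) → f = -285
  (49, 0) → f = -490
  (253/6, 41/6) → f = -2243/6

The maximum is at (57/2, 0). Substituting into each constraint, equality holds for C1 and C2; the remaining constraints have slack.

C1 and C2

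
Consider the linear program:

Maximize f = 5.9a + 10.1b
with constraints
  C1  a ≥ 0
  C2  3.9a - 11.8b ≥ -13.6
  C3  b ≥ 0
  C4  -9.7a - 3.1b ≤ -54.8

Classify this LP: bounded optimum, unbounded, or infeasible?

From the feasible point (60448/12655, 34564/12655), moving in the direction (11.8, 3.9) keeps every constraint satisfied while f increases without bound.

unbounded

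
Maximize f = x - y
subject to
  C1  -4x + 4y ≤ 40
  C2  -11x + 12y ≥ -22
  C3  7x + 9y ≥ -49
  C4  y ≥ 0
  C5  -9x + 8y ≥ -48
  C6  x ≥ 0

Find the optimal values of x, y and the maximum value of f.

Extreme points and f = x - y:
  (128, 138) → f = -10
  (0, 10) → f = -10
  (2, 0) → f = 2
  (20, 33/2) → f = 7/2
  (0, 0) → f = 0

At the optimal vertex, -11x + 12y = -22 and -9x + 8y = -48.
Solving simultaneously gives x = 20, y = 33/2.

x = 20, y = 33/2, maximum f = 7/2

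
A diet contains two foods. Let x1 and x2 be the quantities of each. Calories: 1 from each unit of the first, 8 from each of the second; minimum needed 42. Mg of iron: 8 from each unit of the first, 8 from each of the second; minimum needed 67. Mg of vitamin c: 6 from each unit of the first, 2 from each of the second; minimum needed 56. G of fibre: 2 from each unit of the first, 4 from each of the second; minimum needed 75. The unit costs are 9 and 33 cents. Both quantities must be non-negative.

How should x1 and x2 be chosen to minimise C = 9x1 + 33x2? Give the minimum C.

Feasible corners and C = 9x1 + 33x2:
  (0, 28) → C = 924
  (42, 0) → C = 378
  (36, 3/4) → C = 1395/4
  (37/10, 169/10) → C = 591
The feasible region is unbounded (it extends along (0, 1), (1, 0)), but C strictly increases along every unbounded feasible direction, so there is no improving ray and the minimum is attained at a vertex.

The optimum lies where x1 + 8x2 = 42 and 2x1 + 4x2 = 75.
Solving simultaneously gives x1 = 36, x2 = 3/4.

x1 = 36, x2 = 3/4, minimum C = 1395/4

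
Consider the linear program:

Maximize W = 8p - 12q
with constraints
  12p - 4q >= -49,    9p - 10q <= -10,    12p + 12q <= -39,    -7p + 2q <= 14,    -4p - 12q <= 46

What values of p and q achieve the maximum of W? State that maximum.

p = -30/13, q = -14/13, maximum W = -72/13

Feasible corners and W = 8p - 12q:
  (-85/38, -77/76) → W = -109/19
  (-30/13, -14/13) → W = -72/13
  (-41/18, -35/36) → W = -59/9

The binding constraints are 9p - 10q = -10 and -7p + 2q = 14.
Solving simultaneously gives p = -30/13, q = -14/13.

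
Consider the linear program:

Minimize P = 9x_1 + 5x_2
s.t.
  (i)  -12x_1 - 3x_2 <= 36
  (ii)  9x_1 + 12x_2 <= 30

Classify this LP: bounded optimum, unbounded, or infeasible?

unbounded

From the feasible point (-58/13, 76/13), moving in the direction (3, -12) keeps every constraint satisfied while P decreases without bound.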